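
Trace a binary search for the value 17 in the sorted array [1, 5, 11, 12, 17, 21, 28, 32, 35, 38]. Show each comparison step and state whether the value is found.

Binary search for 17 in [1, 5, 11, 12, 17, 21, 28, 32, 35, 38]:

lo=0, hi=9, mid=4, arr[mid]=17 -> Found target at index 4!

Binary search finds 17 at index 4 after 1 comparisons. The search repeatedly halves the search space by comparing with the middle element.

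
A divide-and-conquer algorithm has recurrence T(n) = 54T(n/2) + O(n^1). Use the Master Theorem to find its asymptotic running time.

Master Theorem for T(n) = 54T(n/2) + O(n^1):

a = 54, b = 2, c = 1
log_b(a) = log_2(54) = 5.7549

Case 1: c = 1 < log_2(54) = 5.7549
T(n) = O(n^(log_2 54))

For T(n) = 54T(n/2) + O(n^1): log_2(54) = 5.7549. This is Case 1 of the Master Theorem (c < log_b(a), work dominated by leaves), giving O(n^(log_2 54)).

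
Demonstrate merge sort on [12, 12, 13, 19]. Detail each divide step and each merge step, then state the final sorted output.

Merge sort trace:

Split: [12, 12, 13, 19] -> [12, 12] and [13, 19]
  Split: [12, 12] -> [12] and [12]
  Merge: [12] + [12] -> [12, 12]
  Split: [13, 19] -> [13] and [19]
  Merge: [13] + [19] -> [13, 19]
Merge: [12, 12] + [13, 19] -> [12, 12, 13, 19]

Final sorted array: [12, 12, 13, 19]

The merge sort proceeds by recursively splitting the array and merging sorted halves.
After all merges, the sorted array is [12, 12, 13, 19].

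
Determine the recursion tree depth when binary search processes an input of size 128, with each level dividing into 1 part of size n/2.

For divide and conquer with division factor 2:

Problem sizes at each level:
Level 0: 128
Level 1: 64
Level 2: 32
Level 3: 16
Level 4: 8
Level 5: 4
Level 6: 2
Level 7: 1

The root is level 0 and the size-1 base case is level 7 (the tree spans levels 0 through 7, i.e. 8 levels counting the root), so the depth is the number of divisions: log_2(128) = 7

The recursion tree depth is log_2(128) = 7. At each level, the problem size is divided by 2, so it takes 7 divisions to reduce to a base case of size 1. The algorithm makes 1 recursive call at each level.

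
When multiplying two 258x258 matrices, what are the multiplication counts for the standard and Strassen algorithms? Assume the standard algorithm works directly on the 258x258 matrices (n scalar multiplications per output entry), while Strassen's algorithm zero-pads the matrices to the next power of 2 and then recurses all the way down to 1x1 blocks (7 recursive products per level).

Matrix multiplication for 258x258 matrices:

Strassen's algorithm requires power-of-2 dimensions. Pad 258x258 to 512x512 (next power of 2).

Standard algorithm: 258^3 = 17173512 multiplications
Strassen's algorithm: 7^(log2(512)) = 7^9 = 40353607 multiplications
Difference: 17173512 - 40353607 = -23180095 (Strassen uses MORE here due to padding overhead — for small or just-over-power-of-2 n, padding can outweigh the per-level savings)

Standard: 17173512 multiplications (258^3). Strassen: 40353607 multiplications (7^9, after padding to 512x512). Strassen reduces 8 recursive multiplications to 7 at each level.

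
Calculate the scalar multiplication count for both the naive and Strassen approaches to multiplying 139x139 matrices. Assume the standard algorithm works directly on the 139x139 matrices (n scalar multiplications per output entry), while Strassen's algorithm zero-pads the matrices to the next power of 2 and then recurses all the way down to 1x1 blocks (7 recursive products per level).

Matrix multiplication for 139x139 matrices:

Strassen's algorithm requires power-of-2 dimensions. Pad 139x139 to 256x256 (next power of 2).

Standard algorithm: 139^3 = 2685619 multiplications
Strassen's algorithm: 7^(log2(256)) = 7^8 = 5764801 multiplications
Difference: 2685619 - 5764801 = -3079182 (Strassen uses MORE here due to padding overhead — for small or just-over-power-of-2 n, padding can outweigh the per-level savings)

Standard: 2685619 multiplications (139^3). Strassen: 5764801 multiplications (7^8, after padding to 256x256). Strassen reduces 8 recursive multiplications to 7 at each level.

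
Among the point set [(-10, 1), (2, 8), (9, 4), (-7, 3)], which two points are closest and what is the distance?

Computing all pairwise distances among 4 points:

d((-10, 1), (2, 8)) = 13.8924
d((-10, 1), (9, 4)) = 19.2354
d((-10, 1), (-7, 3)) = 3.6056 <-- minimum
d((2, 8), (9, 4)) = 8.0623
d((2, 8), (-7, 3)) = 10.2956
d((9, 4), (-7, 3)) = 16.0312

Closest pair: (-10, 1) and (-7, 3) with distance 3.6056

The closest pair is (-10, 1) and (-7, 3) with Euclidean distance 3.6056. For 4 points, brute-force pairwise comparison is shown above. For large n, the divide-and-conquer algorithm (sort by x, recurse on halves, check the dividing strip) achieves O(n log n).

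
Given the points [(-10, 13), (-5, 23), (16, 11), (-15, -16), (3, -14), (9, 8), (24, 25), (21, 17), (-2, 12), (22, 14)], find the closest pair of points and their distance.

Computing all pairwise distances among 10 points:

d((-10, 13), (-5, 23)) = 11.1803
d((-10, 13), (16, 11)) = 26.0768
d((-10, 13), (-15, -16)) = 29.4279
d((-10, 13), (3, -14)) = 29.9666
d((-10, 13), (9, 8)) = 19.6469
d((-10, 13), (24, 25)) = 36.0555
d((-10, 13), (21, 17)) = 31.257
d((-10, 13), (-2, 12)) = 8.0623
d((-10, 13), (22, 14)) = 32.0156
d((-5, 23), (16, 11)) = 24.1868
d((-5, 23), (-15, -16)) = 40.2616
d((-5, 23), (3, -14)) = 37.855
d((-5, 23), (9, 8)) = 20.5183
d((-5, 23), (24, 25)) = 29.0689
d((-5, 23), (21, 17)) = 26.6833
d((-5, 23), (-2, 12)) = 11.4018
d((-5, 23), (22, 14)) = 28.4605
d((16, 11), (-15, -16)) = 41.1096
d((16, 11), (3, -14)) = 28.178
d((16, 11), (9, 8)) = 7.6158
d((16, 11), (24, 25)) = 16.1245
d((16, 11), (21, 17)) = 7.8102
d((16, 11), (-2, 12)) = 18.0278
d((16, 11), (22, 14)) = 6.7082
d((-15, -16), (3, -14)) = 18.1108
d((-15, -16), (9, 8)) = 33.9411
d((-15, -16), (24, 25)) = 56.5862
d((-15, -16), (21, 17)) = 48.8365
d((-15, -16), (-2, 12)) = 30.8707
d((-15, -16), (22, 14)) = 47.634
d((3, -14), (9, 8)) = 22.8035
d((3, -14), (24, 25)) = 44.2945
d((3, -14), (21, 17)) = 35.8469
d((3, -14), (-2, 12)) = 26.4764
d((3, -14), (22, 14)) = 33.8378
d((9, 8), (24, 25)) = 22.6716
d((9, 8), (21, 17)) = 15.0
d((9, 8), (-2, 12)) = 11.7047
d((9, 8), (22, 14)) = 14.3178
d((24, 25), (21, 17)) = 8.544
d((24, 25), (-2, 12)) = 29.0689
d((24, 25), (22, 14)) = 11.1803
d((21, 17), (-2, 12)) = 23.5372
d((21, 17), (22, 14)) = 3.1623 <-- minimum
d((-2, 12), (22, 14)) = 24.0832

Closest pair: (21, 17) and (22, 14) with distance 3.1623

The closest pair is (21, 17) and (22, 14) with Euclidean distance 3.1623. For 10 points, brute-force pairwise comparison is shown above. For large n, the divide-and-conquer algorithm (sort by x, recurse on halves, check the dividing strip) achieves O(n log n).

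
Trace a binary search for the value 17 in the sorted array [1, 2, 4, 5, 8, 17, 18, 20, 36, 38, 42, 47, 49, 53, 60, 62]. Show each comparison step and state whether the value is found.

Binary search for 17 in [1, 2, 4, 5, 8, 17, 18, 20, 36, 38, 42, 47, 49, 53, 60, 62]:

lo=0, hi=15, mid=7, arr[mid]=20 -> 20 > 17, search left half
lo=0, hi=6, mid=3, arr[mid]=5 -> 5 < 17, search right half
lo=4, hi=6, mid=5, arr[mid]=17 -> Found target at index 5!

Binary search finds 17 at index 5 after 3 comparisons. The search repeatedly halves the search space by comparing with the middle element.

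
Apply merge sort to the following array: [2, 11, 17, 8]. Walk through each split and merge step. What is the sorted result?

Merge sort trace:

Split: [2, 11, 17, 8] -> [2, 11] and [17, 8]
  Split: [2, 11] -> [2] and [11]
  Merge: [2] + [11] -> [2, 11]
  Split: [17, 8] -> [17] and [8]
  Merge: [17] + [8] -> [8, 17]
Merge: [2, 11] + [8, 17] -> [2, 8, 11, 17]

Final sorted array: [2, 8, 11, 17]

The merge sort proceeds by recursively splitting the array and merging sorted halves.
After all merges, the sorted array is [2, 8, 11, 17].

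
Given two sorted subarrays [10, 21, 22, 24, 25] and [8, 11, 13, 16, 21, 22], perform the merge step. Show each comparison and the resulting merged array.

Merging process:

Compare 10 vs 8: take 8 from right. Merged: [8]
Compare 10 vs 11: take 10 from left. Merged: [8, 10]
Compare 21 vs 11: take 11 from right. Merged: [8, 10, 11]
Compare 21 vs 13: take 13 from right. Merged: [8, 10, 11, 13]
Compare 21 vs 16: take 16 from right. Merged: [8, 10, 11, 13, 16]
Compare 21 vs 21: take 21 from left. Merged: [8, 10, 11, 13, 16, 21]
Compare 22 vs 21: take 21 from right. Merged: [8, 10, 11, 13, 16, 21, 21]
Compare 22 vs 22: take 22 from left. Merged: [8, 10, 11, 13, 16, 21, 21, 22]
Compare 24 vs 22: take 22 from right. Merged: [8, 10, 11, 13, 16, 21, 21, 22, 22]
Append remaining from left: [24, 25]. Merged: [8, 10, 11, 13, 16, 21, 21, 22, 22, 24, 25]

Final merged array: [8, 10, 11, 13, 16, 21, 21, 22, 22, 24, 25]
Total comparisons: 9

The merged array is [8, 10, 11, 13, 16, 21, 21, 22, 22, 24, 25], requiring 9 comparisons. The merge step runs in O(n) time where n is the total number of elements.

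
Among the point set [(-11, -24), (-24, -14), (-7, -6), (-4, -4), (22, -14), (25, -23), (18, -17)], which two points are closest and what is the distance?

Computing all pairwise distances among 7 points:

d((-11, -24), (-24, -14)) = 16.4012
d((-11, -24), (-7, -6)) = 18.4391
d((-11, -24), (-4, -4)) = 21.1896
d((-11, -24), (22, -14)) = 34.4819
d((-11, -24), (25, -23)) = 36.0139
d((-11, -24), (18, -17)) = 29.8329
d((-24, -14), (-7, -6)) = 18.7883
d((-24, -14), (-4, -4)) = 22.3607
d((-24, -14), (22, -14)) = 46.0
d((-24, -14), (25, -23)) = 49.8197
d((-24, -14), (18, -17)) = 42.107
d((-7, -6), (-4, -4)) = 3.6056 <-- minimum
d((-7, -6), (22, -14)) = 30.0832
d((-7, -6), (25, -23)) = 36.2353
d((-7, -6), (18, -17)) = 27.313
d((-4, -4), (22, -14)) = 27.8568
d((-4, -4), (25, -23)) = 34.6699
d((-4, -4), (18, -17)) = 25.5539
d((22, -14), (25, -23)) = 9.4868
d((22, -14), (18, -17)) = 5.0
d((25, -23), (18, -17)) = 9.2195

Closest pair: (-7, -6) and (-4, -4) with distance 3.6056

The closest pair is (-7, -6) and (-4, -4) with Euclidean distance 3.6056. For 7 points, brute-force pairwise comparison is shown above. For large n, the divide-and-conquer algorithm (sort by x, recurse on halves, check the dividing strip) achieves O(n log n).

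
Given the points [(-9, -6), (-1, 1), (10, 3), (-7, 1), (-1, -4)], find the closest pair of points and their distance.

Computing all pairwise distances among 5 points:

d((-9, -6), (-1, 1)) = 10.6301
d((-9, -6), (10, 3)) = 21.0238
d((-9, -6), (-7, 1)) = 7.2801
d((-9, -6), (-1, -4)) = 8.2462
d((-1, 1), (10, 3)) = 11.1803
d((-1, 1), (-7, 1)) = 6.0
d((-1, 1), (-1, -4)) = 5.0 <-- minimum
d((10, 3), (-7, 1)) = 17.1172
d((10, 3), (-1, -4)) = 13.0384
d((-7, 1), (-1, -4)) = 7.8102

Closest pair: (-1, 1) and (-1, -4) with distance 5.0

The closest pair is (-1, 1) and (-1, -4) with Euclidean distance 5.0. For 5 points, brute-force pairwise comparison is shown above. For large n, the divide-and-conquer algorithm (sort by x, recurse on halves, check the dividing strip) achieves O(n log n).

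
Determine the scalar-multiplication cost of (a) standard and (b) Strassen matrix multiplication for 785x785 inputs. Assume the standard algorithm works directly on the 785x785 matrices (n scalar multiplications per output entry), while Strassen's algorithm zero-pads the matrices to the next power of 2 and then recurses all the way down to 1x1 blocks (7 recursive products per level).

Matrix multiplication for 785x785 matrices:

Strassen's algorithm requires power-of-2 dimensions. Pad 785x785 to 1024x1024 (next power of 2).

Standard algorithm: 785^3 = 483736625 multiplications
Strassen's algorithm: 7^(log2(1024)) = 7^10 = 282475249 multiplications
Savings: 483736625 - 282475249 = 201261376 multiplications

Standard: 483736625 multiplications (785^3). Strassen: 282475249 multiplications (7^10, after padding to 1024x1024). Strassen reduces 8 recursive multiplications to 7 at each level.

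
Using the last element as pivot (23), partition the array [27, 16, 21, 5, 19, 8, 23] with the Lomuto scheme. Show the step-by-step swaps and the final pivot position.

Lomuto partition with pivot = 23:

Initial array: [27, 16, 21, 5, 19, 8, 23]

arr[0]=27 > 23: no swap
arr[1]=16 <= 23: swap with position 0, array becomes [16, 27, 21, 5, 19, 8, 23]
arr[2]=21 <= 23: swap with position 1, array becomes [16, 21, 27, 5, 19, 8, 23]
arr[3]=5 <= 23: swap with position 2, array becomes [16, 21, 5, 27, 19, 8, 23]
arr[4]=19 <= 23: swap with position 3, array becomes [16, 21, 5, 19, 27, 8, 23]
arr[5]=8 <= 23: swap with position 4, array becomes [16, 21, 5, 19, 8, 27, 23]

Place pivot at position 5: [16, 21, 5, 19, 8, 23, 27]
Pivot position: 5

After partitioning with pivot 23, the array becomes [16, 21, 5, 19, 8, 23, 27]. The pivot is placed at index 5. All elements to the left of the pivot are <= 23, and all elements to the right are > 23.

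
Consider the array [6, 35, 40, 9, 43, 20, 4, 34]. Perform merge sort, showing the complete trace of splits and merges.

Merge sort trace:

Split: [6, 35, 40, 9, 43, 20, 4, 34] -> [6, 35, 40, 9] and [43, 20, 4, 34]
  Split: [6, 35, 40, 9] -> [6, 35] and [40, 9]
    Split: [6, 35] -> [6] and [35]
    Merge: [6] + [35] -> [6, 35]
    Split: [40, 9] -> [40] and [9]
    Merge: [40] + [9] -> [9, 40]
  Merge: [6, 35] + [9, 40] -> [6, 9, 35, 40]
  Split: [43, 20, 4, 34] -> [43, 20] and [4, 34]
    Split: [43, 20] -> [43] and [20]
    Merge: [43] + [20] -> [20, 43]
    Split: [4, 34] -> [4] and [34]
    Merge: [4] + [34] -> [4, 34]
  Merge: [20, 43] + [4, 34] -> [4, 20, 34, 43]
Merge: [6, 9, 35, 40] + [4, 20, 34, 43] -> [4, 6, 9, 20, 34, 35, 40, 43]

Final sorted array: [4, 6, 9, 20, 34, 35, 40, 43]

The merge sort proceeds by recursively splitting the array and merging sorted halves.
After all merges, the sorted array is [4, 6, 9, 20, 34, 35, 40, 43].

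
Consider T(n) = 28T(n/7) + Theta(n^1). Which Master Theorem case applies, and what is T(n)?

Master Theorem for T(n) = 28T(n/7) + O(n^1):

a = 28, b = 7, c = 1
log_b(a) = log_7(28) = 1.7124

Case 1: c = 1 < log_7(28) = 1.7124
T(n) = O(n^(log_7 28))

For T(n) = 28T(n/7) + O(n^1): log_7(28) = 1.7124. This is Case 1 of the Master Theorem (c < log_b(a), work dominated by leaves), giving O(n^(log_7 28)).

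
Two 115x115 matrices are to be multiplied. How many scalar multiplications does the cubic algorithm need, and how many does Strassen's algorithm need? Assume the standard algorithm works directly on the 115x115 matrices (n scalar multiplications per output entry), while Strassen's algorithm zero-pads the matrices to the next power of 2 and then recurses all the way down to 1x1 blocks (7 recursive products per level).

Matrix multiplication for 115x115 matrices:

Strassen's algorithm requires power-of-2 dimensions. Pad 115x115 to 128x128 (next power of 2).

Standard algorithm: 115^3 = 1520875 multiplications
Strassen's algorithm: 7^(log2(128)) = 7^7 = 823543 multiplications
Savings: 1520875 - 823543 = 697332 multiplications

Standard: 1520875 multiplications (115^3). Strassen: 823543 multiplications (7^7, after padding to 128x128). Strassen reduces 8 recursive multiplications to 7 at each level.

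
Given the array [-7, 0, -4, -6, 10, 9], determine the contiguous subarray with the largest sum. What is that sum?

Using Kadane's algorithm on [-7, 0, -4, -6, 10, 9]:

Scanning through the array:
Position 1 (value 0): max_ending_here = 0, max_so_far = 0
Position 2 (value -4): max_ending_here = -4, max_so_far = 0
Position 3 (value -6): max_ending_here = -6, max_so_far = 0
Position 4 (value 10): max_ending_here = 10, max_so_far = 10
Position 5 (value 9): max_ending_here = 19, max_so_far = 19

Maximum subarray: [10, 9]
Maximum sum: 19

The maximum subarray is [10, 9] with sum 19. This subarray runs from index 4 to index 5.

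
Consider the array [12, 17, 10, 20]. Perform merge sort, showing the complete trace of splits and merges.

Merge sort trace:

Split: [12, 17, 10, 20] -> [12, 17] and [10, 20]
  Split: [12, 17] -> [12] and [17]
  Merge: [12] + [17] -> [12, 17]
  Split: [10, 20] -> [10] and [20]
  Merge: [10] + [20] -> [10, 20]
Merge: [12, 17] + [10, 20] -> [10, 12, 17, 20]

Final sorted array: [10, 12, 17, 20]

The merge sort proceeds by recursively splitting the array and merging sorted halves.
After all merges, the sorted array is [10, 12, 17, 20].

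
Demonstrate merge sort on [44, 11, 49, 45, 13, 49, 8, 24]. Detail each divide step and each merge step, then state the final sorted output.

Merge sort trace:

Split: [44, 11, 49, 45, 13, 49, 8, 24] -> [44, 11, 49, 45] and [13, 49, 8, 24]
  Split: [44, 11, 49, 45] -> [44, 11] and [49, 45]
    Split: [44, 11] -> [44] and [11]
    Merge: [44] + [11] -> [11, 44]
    Split: [49, 45] -> [49] and [45]
    Merge: [49] + [45] -> [45, 49]
  Merge: [11, 44] + [45, 49] -> [11, 44, 45, 49]
  Split: [13, 49, 8, 24] -> [13, 49] and [8, 24]
    Split: [13, 49] -> [13] and [49]
    Merge: [13] + [49] -> [13, 49]
    Split: [8, 24] -> [8] and [24]
    Merge: [8] + [24] -> [8, 24]
  Merge: [13, 49] + [8, 24] -> [8, 13, 24, 49]
Merge: [11, 44, 45, 49] + [8, 13, 24, 49] -> [8, 11, 13, 24, 44, 45, 49, 49]

Final sorted array: [8, 11, 13, 24, 44, 45, 49, 49]

The merge sort proceeds by recursively splitting the array and merging sorted halves.
After all merges, the sorted array is [8, 11, 13, 24, 44, 45, 49, 49].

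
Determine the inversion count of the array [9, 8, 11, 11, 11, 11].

Finding inversions in [9, 8, 11, 11, 11, 11]:

(0, 1): arr[0]=9 > arr[1]=8

Total inversions: 1

The array has 1 inversion(s): (0,1). Each pair (i,j) satisfies i < j and arr[i] > arr[j].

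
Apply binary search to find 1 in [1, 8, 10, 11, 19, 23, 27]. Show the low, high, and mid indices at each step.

Binary search for 1 in [1, 8, 10, 11, 19, 23, 27]:

lo=0, hi=6, mid=3, arr[mid]=11 -> 11 > 1, search left half
lo=0, hi=2, mid=1, arr[mid]=8 -> 8 > 1, search left half
lo=0, hi=0, mid=0, arr[mid]=1 -> Found target at index 0!

Binary search finds 1 at index 0 after 3 comparisons. The search repeatedly halves the search space by comparing with the middle element.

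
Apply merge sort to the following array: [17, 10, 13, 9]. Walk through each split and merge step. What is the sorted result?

Merge sort trace:

Split: [17, 10, 13, 9] -> [17, 10] and [13, 9]
  Split: [17, 10] -> [17] and [10]
  Merge: [17] + [10] -> [10, 17]
  Split: [13, 9] -> [13] and [9]
  Merge: [13] + [9] -> [9, 13]
Merge: [10, 17] + [9, 13] -> [9, 10, 13, 17]

Final sorted array: [9, 10, 13, 17]

The merge sort proceeds by recursively splitting the array and merging sorted halves.
After all merges, the sorted array is [9, 10, 13, 17].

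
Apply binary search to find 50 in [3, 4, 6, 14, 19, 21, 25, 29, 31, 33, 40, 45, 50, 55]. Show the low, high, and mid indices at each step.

Binary search for 50 in [3, 4, 6, 14, 19, 21, 25, 29, 31, 33, 40, 45, 50, 55]:

lo=0, hi=13, mid=6, arr[mid]=25 -> 25 < 50, search right half
lo=7, hi=13, mid=10, arr[mid]=40 -> 40 < 50, search right half
lo=11, hi=13, mid=12, arr[mid]=50 -> Found target at index 12!

Binary search finds 50 at index 12 after 3 comparisons. The search repeatedly halves the search space by comparing with the middle element.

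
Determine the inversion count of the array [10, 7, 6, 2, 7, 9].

Finding inversions in [10, 7, 6, 2, 7, 9]:

(0, 1): arr[0]=10 > arr[1]=7
(0, 2): arr[0]=10 > arr[2]=6
(0, 3): arr[0]=10 > arr[3]=2
(0, 4): arr[0]=10 > arr[4]=7
(0, 5): arr[0]=10 > arr[5]=9
(1, 2): arr[1]=7 > arr[2]=6
(1, 3): arr[1]=7 > arr[3]=2
(2, 3): arr[2]=6 > arr[3]=2

Total inversions: 8

The array has 8 inversion(s): (0,1), (0,2), (0,3), (0,4), (0,5), (1,2), (1,3), (2,3). Each pair (i,j) satisfies i < j and arr[i] > arr[j].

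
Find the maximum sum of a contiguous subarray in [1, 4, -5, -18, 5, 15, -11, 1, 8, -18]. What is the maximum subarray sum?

Using Kadane's algorithm on [1, 4, -5, -18, 5, 15, -11, 1, 8, -18]:

Scanning through the array:
Position 1 (value 4): max_ending_here = 5, max_so_far = 5
Position 2 (value -5): max_ending_here = 0, max_so_far = 5
Position 3 (value -18): max_ending_here = -18, max_so_far = 5
Position 4 (value 5): max_ending_here = 5, max_so_far = 5
Position 5 (value 15): max_ending_here = 20, max_so_far = 20
Position 6 (value -11): max_ending_here = 9, max_so_far = 20
Position 7 (value 1): max_ending_here = 10, max_so_far = 20
Position 8 (value 8): max_ending_here = 18, max_so_far = 20
Position 9 (value -18): max_ending_here = 0, max_so_far = 20

Maximum subarray: [5, 15]
Maximum sum: 20

The maximum subarray is [5, 15] with sum 20. This subarray runs from index 4 to index 5.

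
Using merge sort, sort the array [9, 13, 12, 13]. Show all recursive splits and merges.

Merge sort trace:

Split: [9, 13, 12, 13] -> [9, 13] and [12, 13]
  Split: [9, 13] -> [9] and [13]
  Merge: [9] + [13] -> [9, 13]
  Split: [12, 13] -> [12] and [13]
  Merge: [12] + [13] -> [12, 13]
Merge: [9, 13] + [12, 13] -> [9, 12, 13, 13]

Final sorted array: [9, 12, 13, 13]

The merge sort proceeds by recursively splitting the array and merging sorted halves.
After all merges, the sorted array is [9, 12, 13, 13].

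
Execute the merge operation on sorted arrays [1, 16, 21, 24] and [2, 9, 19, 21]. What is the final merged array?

Merging process:

Compare 1 vs 2: take 1 from left. Merged: [1]
Compare 16 vs 2: take 2 from right. Merged: [1, 2]
Compare 16 vs 9: take 9 from right. Merged: [1, 2, 9]
Compare 16 vs 19: take 16 from left. Merged: [1, 2, 9, 16]
Compare 21 vs 19: take 19 from right. Merged: [1, 2, 9, 16, 19]
Compare 21 vs 21: take 21 from left. Merged: [1, 2, 9, 16, 19, 21]
Compare 24 vs 21: take 21 from right. Merged: [1, 2, 9, 16, 19, 21, 21]
Append remaining from left: [24]. Merged: [1, 2, 9, 16, 19, 21, 21, 24]

Final merged array: [1, 2, 9, 16, 19, 21, 21, 24]
Total comparisons: 7

The merged array is [1, 2, 9, 16, 19, 21, 21, 24], requiring 7 comparisons. The merge step runs in O(n) time where n is the total number of elements.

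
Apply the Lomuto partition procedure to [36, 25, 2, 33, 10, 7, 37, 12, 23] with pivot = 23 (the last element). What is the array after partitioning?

Lomuto partition with pivot = 23:

Initial array: [36, 25, 2, 33, 10, 7, 37, 12, 23]

arr[0]=36 > 23: no swap
arr[1]=25 > 23: no swap
arr[2]=2 <= 23: swap with position 0, array becomes [2, 25, 36, 33, 10, 7, 37, 12, 23]
arr[3]=33 > 23: no swap
arr[4]=10 <= 23: swap with position 1, array becomes [2, 10, 36, 33, 25, 7, 37, 12, 23]
arr[5]=7 <= 23: swap with position 2, array becomes [2, 10, 7, 33, 25, 36, 37, 12, 23]
arr[6]=37 > 23: no swap
arr[7]=12 <= 23: swap with position 3, array becomes [2, 10, 7, 12, 25, 36, 37, 33, 23]

Place pivot at position 4: [2, 10, 7, 12, 23, 36, 37, 33, 25]
Pivot position: 4

After partitioning with pivot 23, the array becomes [2, 10, 7, 12, 23, 36, 37, 33, 25]. The pivot is placed at index 4. All elements to the left of the pivot are <= 23, and all elements to the right are > 23.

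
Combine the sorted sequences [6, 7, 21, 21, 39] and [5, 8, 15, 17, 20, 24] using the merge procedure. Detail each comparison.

Merging process:

Compare 6 vs 5: take 5 from right. Merged: [5]
Compare 6 vs 8: take 6 from left. Merged: [5, 6]
Compare 7 vs 8: take 7 from left. Merged: [5, 6, 7]
Compare 21 vs 8: take 8 from right. Merged: [5, 6, 7, 8]
Compare 21 vs 15: take 15 from right. Merged: [5, 6, 7, 8, 15]
Compare 21 vs 17: take 17 from right. Merged: [5, 6, 7, 8, 15, 17]
Compare 21 vs 20: take 20 from right. Merged: [5, 6, 7, 8, 15, 17, 20]
Compare 21 vs 24: take 21 from left. Merged: [5, 6, 7, 8, 15, 17, 20, 21]
Compare 21 vs 24: take 21 from left. Merged: [5, 6, 7, 8, 15, 17, 20, 21, 21]
Compare 39 vs 24: take 24 from right. Merged: [5, 6, 7, 8, 15, 17, 20, 21, 21, 24]
Append remaining from left: [39]. Merged: [5, 6, 7, 8, 15, 17, 20, 21, 21, 24, 39]

Final merged array: [5, 6, 7, 8, 15, 17, 20, 21, 21, 24, 39]
Total comparisons: 10

The merged array is [5, 6, 7, 8, 15, 17, 20, 21, 21, 24, 39], requiring 10 comparisons. The merge step runs in O(n) time where n is the total number of elements.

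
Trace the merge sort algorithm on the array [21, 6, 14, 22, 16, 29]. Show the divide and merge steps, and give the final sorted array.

Merge sort trace:

Split: [21, 6, 14, 22, 16, 29] -> [21, 6, 14] and [22, 16, 29]
  Split: [21, 6, 14] -> [21] and [6, 14]
    Split: [6, 14] -> [6] and [14]
    Merge: [6] + [14] -> [6, 14]
  Merge: [21] + [6, 14] -> [6, 14, 21]
  Split: [22, 16, 29] -> [22] and [16, 29]
    Split: [16, 29] -> [16] and [29]
    Merge: [16] + [29] -> [16, 29]
  Merge: [22] + [16, 29] -> [16, 22, 29]
Merge: [6, 14, 21] + [16, 22, 29] -> [6, 14, 16, 21, 22, 29]

Final sorted array: [6, 14, 16, 21, 22, 29]

The merge sort proceeds by recursively splitting the array and merging sorted halves.
After all merges, the sorted array is [6, 14, 16, 21, 22, 29].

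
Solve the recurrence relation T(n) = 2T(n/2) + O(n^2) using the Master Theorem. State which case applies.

Master Theorem for T(n) = 2T(n/2) + O(n^2):

a = 2, b = 2, c = 2
log_b(a) = log_2(2) = 1.0000

Case 3: c = 2 > log_2(2) = 1.0000
T(n) = O(n^2) = O(n^2)

For T(n) = 2T(n/2) + O(n^2): log_2(2) = 1.0000. This is Case 3 of the Master Theorem (c > log_b(a), work dominated by root), giving O(n^2).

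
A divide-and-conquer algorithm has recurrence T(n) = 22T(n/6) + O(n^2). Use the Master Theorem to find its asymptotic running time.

Master Theorem for T(n) = 22T(n/6) + O(n^2):

a = 22, b = 6, c = 2
log_b(a) = log_6(22) = 1.7251

Case 3: c = 2 > log_6(22) = 1.7251
T(n) = O(n^2) = O(n^2)

For T(n) = 22T(n/6) + O(n^2): log_6(22) = 1.7251. This is Case 3 of the Master Theorem (c > log_b(a), work dominated by root), giving O(n^2).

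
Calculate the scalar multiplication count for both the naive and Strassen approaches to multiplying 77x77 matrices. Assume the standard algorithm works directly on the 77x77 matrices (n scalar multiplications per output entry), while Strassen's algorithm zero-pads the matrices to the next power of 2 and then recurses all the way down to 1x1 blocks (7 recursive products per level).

Matrix multiplication for 77x77 matrices:

Strassen's algorithm requires power-of-2 dimensions. Pad 77x77 to 128x128 (next power of 2).

Standard algorithm: 77^3 = 456533 multiplications
Strassen's algorithm: 7^(log2(128)) = 7^7 = 823543 multiplications
Difference: 456533 - 823543 = -367010 (Strassen uses MORE here due to padding overhead — for small or just-over-power-of-2 n, padding can outweigh the per-level savings)

Standard: 456533 multiplications (77^3). Strassen: 823543 multiplications (7^7, after padding to 128x128). Strassen reduces 8 recursive multiplications to 7 at each level.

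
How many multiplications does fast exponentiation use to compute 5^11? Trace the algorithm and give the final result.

Computing 5^11 by squaring (build up from 5^1; each line after the first costs one multiplication):

5^1 = 5
5^2 = (5^1)^2 = 5^2 = 25
5^4 = (5^2)^2 = 25^2 = 625
5^5 = 5 * 5^4 = 5 * 625 = 3125
5^10 = (5^5)^2 = 3125^2 = 9765625
5^11 = 5 * 5^10 = 5 * 9765625 = 48828125

Result: 48828125
Multiplications needed: 5 (5 lines after 5^1)

5^11 = 48828125. Using exponentiation by squaring, this requires 5 multiplications. The key idea: if the exponent is even, square the half-power; if odd, multiply by the base once.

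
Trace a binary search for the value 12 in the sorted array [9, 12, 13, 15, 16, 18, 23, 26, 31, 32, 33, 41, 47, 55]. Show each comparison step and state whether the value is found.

Binary search for 12 in [9, 12, 13, 15, 16, 18, 23, 26, 31, 32, 33, 41, 47, 55]:

lo=0, hi=13, mid=6, arr[mid]=23 -> 23 > 12, search left half
lo=0, hi=5, mid=2, arr[mid]=13 -> 13 > 12, search left half
lo=0, hi=1, mid=0, arr[mid]=9 -> 9 < 12, search right half
lo=1, hi=1, mid=1, arr[mid]=12 -> Found target at index 1!

Binary search finds 12 at index 1 after 4 comparisons. The search repeatedly halves the search space by comparing with the middle element.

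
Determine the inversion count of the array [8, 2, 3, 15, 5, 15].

Finding inversions in [8, 2, 3, 15, 5, 15]:

(0, 1): arr[0]=8 > arr[1]=2
(0, 2): arr[0]=8 > arr[2]=3
(0, 4): arr[0]=8 > arr[4]=5
(3, 4): arr[3]=15 > arr[4]=5

Total inversions: 4

The array has 4 inversion(s): (0,1), (0,2), (0,4), (3,4). Each pair (i,j) satisfies i < j and arr[i] > arr[j].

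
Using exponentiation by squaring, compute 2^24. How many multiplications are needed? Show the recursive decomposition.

Computing 2^24 by squaring (build up from 2^1; each line after the first costs one multiplication):

2^1 = 2
2^2 = (2^1)^2 = 2^2 = 4
2^3 = 2 * 2^2 = 2 * 4 = 8
2^6 = (2^3)^2 = 8^2 = 64
2^12 = (2^6)^2 = 64^2 = 4096
2^24 = (2^12)^2 = 4096^2 = 16777216

Result: 16777216
Multiplications needed: 5 (5 lines after 2^1)

2^24 = 16777216. Using exponentiation by squaring, this requires 5 multiplications. The key idea: if the exponent is even, square the half-power; if odd, multiply by the base once.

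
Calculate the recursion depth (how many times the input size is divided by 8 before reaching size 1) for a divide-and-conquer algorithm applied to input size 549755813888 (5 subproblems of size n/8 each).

For divide and conquer with division factor 8:

Problem sizes at each level:
Level 0: 549755813888
Level 1: 68719476736
Level 2: 8589934592
Level 3: 1073741824
Level 4: 134217728
Level 5: 16777216
Level 6: 2097152
Level 7: 262144
Level 8: 32768
Level 9: 4096
Level 10: 512
Level 11: 64
Level 12: 8
Level 13: 1

The root is level 0 and the size-1 base case is level 13 (the tree spans levels 0 through 13, i.e. 14 levels counting the root), so the depth is the number of divisions: log_8(549755813888) = 13

The recursion tree depth is log_8(549755813888) = 13. At each level, the problem size is divided by 8, so it takes 13 divisions to reduce to a base case of size 1. The algorithm makes 5 recursive calls at each level.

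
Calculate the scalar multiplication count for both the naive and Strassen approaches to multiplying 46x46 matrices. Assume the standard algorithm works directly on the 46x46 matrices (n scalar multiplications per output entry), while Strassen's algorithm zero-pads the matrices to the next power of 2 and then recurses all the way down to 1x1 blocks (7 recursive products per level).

Matrix multiplication for 46x46 matrices:

Strassen's algorithm requires power-of-2 dimensions. Pad 46x46 to 64x64 (next power of 2).

Standard algorithm: 46^3 = 97336 multiplications
Strassen's algorithm: 7^(log2(64)) = 7^6 = 117649 multiplications
Difference: 97336 - 117649 = -20313 (Strassen uses MORE here due to padding overhead — for small or just-over-power-of-2 n, padding can outweigh the per-level savings)

Standard: 97336 multiplications (46^3). Strassen: 117649 multiplications (7^6, after padding to 64x64). Strassen reduces 8 recursive multiplications to 7 at each level.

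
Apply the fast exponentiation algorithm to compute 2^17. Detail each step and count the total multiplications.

Computing 2^17 by squaring (build up from 2^1; each line after the first costs one multiplication):

2^1 = 2
2^2 = (2^1)^2 = 2^2 = 4
2^4 = (2^2)^2 = 4^2 = 16
2^8 = (2^4)^2 = 16^2 = 256
2^16 = (2^8)^2 = 256^2 = 65536
2^17 = 2 * 2^16 = 2 * 65536 = 131072

Result: 131072
Multiplications needed: 5 (5 lines after 2^1)

2^17 = 131072. Using exponentiation by squaring, this requires 5 multiplications. The key idea: if the exponent is even, square the half-power; if odd, multiply by the base once.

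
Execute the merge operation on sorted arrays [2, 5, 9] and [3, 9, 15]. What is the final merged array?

Merging process:

Compare 2 vs 3: take 2 from left. Merged: [2]
Compare 5 vs 3: take 3 from right. Merged: [2, 3]
Compare 5 vs 9: take 5 from left. Merged: [2, 3, 5]
Compare 9 vs 9: take 9 from left. Merged: [2, 3, 5, 9]
Append remaining from right: [9, 15]. Merged: [2, 3, 5, 9, 9, 15]

Final merged array: [2, 3, 5, 9, 9, 15]
Total comparisons: 4

The merged array is [2, 3, 5, 9, 9, 15], requiring 4 comparisons. The merge step runs in O(n) time where n is the total number of elements.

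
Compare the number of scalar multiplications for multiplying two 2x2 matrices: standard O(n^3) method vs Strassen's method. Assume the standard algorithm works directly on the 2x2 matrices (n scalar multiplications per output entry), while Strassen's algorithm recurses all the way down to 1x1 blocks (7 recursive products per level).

Matrix multiplication for 2x2 matrices:

Standard algorithm: 2^3 = 8 multiplications
Strassen's algorithm: 7^(log2(2)) = 7^1 = 7 multiplications
Savings: 8 - 7 = 1 multiplications

Standard: 8 multiplications (2^3). Strassen: 7 multiplications (7^1). Strassen reduces 8 recursive multiplications to 7 at each level.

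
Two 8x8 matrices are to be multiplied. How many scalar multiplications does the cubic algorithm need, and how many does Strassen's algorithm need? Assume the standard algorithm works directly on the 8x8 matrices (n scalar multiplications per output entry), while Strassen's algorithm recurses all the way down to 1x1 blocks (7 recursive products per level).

Matrix multiplication for 8x8 matrices:

Standard algorithm: 8^3 = 512 multiplications
Strassen's algorithm: 7^(log2(8)) = 7^3 = 343 multiplications
Savings: 512 - 343 = 169 multiplications

Standard: 512 multiplications (8^3). Strassen: 343 multiplications (7^3). Strassen reduces 8 recursive multiplications to 7 at each level.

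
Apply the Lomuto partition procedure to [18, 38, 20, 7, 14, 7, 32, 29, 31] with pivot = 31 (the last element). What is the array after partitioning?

Lomuto partition with pivot = 31:

Initial array: [18, 38, 20, 7, 14, 7, 32, 29, 31]

arr[0]=18 <= 31: swap with position 0, array becomes [18, 38, 20, 7, 14, 7, 32, 29, 31]
arr[1]=38 > 31: no swap
arr[2]=20 <= 31: swap with position 1, array becomes [18, 20, 38, 7, 14, 7, 32, 29, 31]
arr[3]=7 <= 31: swap with position 2, array becomes [18, 20, 7, 38, 14, 7, 32, 29, 31]
arr[4]=14 <= 31: swap with position 3, array becomes [18, 20, 7, 14, 38, 7, 32, 29, 31]
arr[5]=7 <= 31: swap with position 4, array becomes [18, 20, 7, 14, 7, 38, 32, 29, 31]
arr[6]=32 > 31: no swap
arr[7]=29 <= 31: swap with position 5, array becomes [18, 20, 7, 14, 7, 29, 32, 38, 31]

Place pivot at position 6: [18, 20, 7, 14, 7, 29, 31, 38, 32]
Pivot position: 6

After partitioning with pivot 31, the array becomes [18, 20, 7, 14, 7, 29, 31, 38, 32]. The pivot is placed at index 6. All elements to the left of the pivot are <= 31, and all elements to the right are > 31.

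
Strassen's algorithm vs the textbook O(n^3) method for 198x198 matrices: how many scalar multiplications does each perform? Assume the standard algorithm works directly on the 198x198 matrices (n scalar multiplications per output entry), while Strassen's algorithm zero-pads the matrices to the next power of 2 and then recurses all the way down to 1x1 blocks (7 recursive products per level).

Matrix multiplication for 198x198 matrices:

Strassen's algorithm requires power-of-2 dimensions. Pad 198x198 to 256x256 (next power of 2).

Standard algorithm: 198^3 = 7762392 multiplications
Strassen's algorithm: 7^(log2(256)) = 7^8 = 5764801 multiplications
Savings: 7762392 - 5764801 = 1997591 multiplications

Standard: 7762392 multiplications (198^3). Strassen: 5764801 multiplications (7^8, after padding to 256x256). Strassen reduces 8 recursive multiplications to 7 at each level.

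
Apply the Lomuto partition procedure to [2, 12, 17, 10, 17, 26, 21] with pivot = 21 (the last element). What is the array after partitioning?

Lomuto partition with pivot = 21:

Initial array: [2, 12, 17, 10, 17, 26, 21]

arr[0]=2 <= 21: swap with position 0, array becomes [2, 12, 17, 10, 17, 26, 21]
arr[1]=12 <= 21: swap with position 1, array becomes [2, 12, 17, 10, 17, 26, 21]
arr[2]=17 <= 21: swap with position 2, array becomes [2, 12, 17, 10, 17, 26, 21]
arr[3]=10 <= 21: swap with position 3, array becomes [2, 12, 17, 10, 17, 26, 21]
arr[4]=17 <= 21: swap with position 4, array becomes [2, 12, 17, 10, 17, 26, 21]
arr[5]=26 > 21: no swap

Place pivot at position 5: [2, 12, 17, 10, 17, 21, 26]
Pivot position: 5

After partitioning with pivot 21, the array becomes [2, 12, 17, 10, 17, 21, 26]. The pivot is placed at index 5. All elements to the left of the pivot are <= 21, and all elements to the right are > 21.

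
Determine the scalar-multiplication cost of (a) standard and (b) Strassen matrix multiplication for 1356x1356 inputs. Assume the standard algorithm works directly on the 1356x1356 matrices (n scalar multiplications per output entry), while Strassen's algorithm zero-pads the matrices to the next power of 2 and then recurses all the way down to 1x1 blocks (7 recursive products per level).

Matrix multiplication for 1356x1356 matrices:

Strassen's algorithm requires power-of-2 dimensions. Pad 1356x1356 to 2048x2048 (next power of 2).

Standard algorithm: 1356^3 = 2493326016 multiplications
Strassen's algorithm: 7^(log2(2048)) = 7^11 = 1977326743 multiplications
Savings: 2493326016 - 1977326743 = 515999273 multiplications

Standard: 2493326016 multiplications (1356^3). Strassen: 1977326743 multiplications (7^11, after padding to 2048x2048). Strassen reduces 8 recursive multiplications to 7 at each level.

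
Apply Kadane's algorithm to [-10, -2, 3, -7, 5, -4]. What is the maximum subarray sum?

Using Kadane's algorithm on [-10, -2, 3, -7, 5, -4]:

Scanning through the array:
Position 1 (value -2): max_ending_here = -2, max_so_far = -2
Position 2 (value 3): max_ending_here = 3, max_so_far = 3
Position 3 (value -7): max_ending_here = -4, max_so_far = 3
Position 4 (value 5): max_ending_here = 5, max_so_far = 5
Position 5 (value -4): max_ending_here = 1, max_so_far = 5

Maximum subarray: [5]
Maximum sum: 5

The maximum subarray is [5] with sum 5. This subarray runs from index 4 to index 4.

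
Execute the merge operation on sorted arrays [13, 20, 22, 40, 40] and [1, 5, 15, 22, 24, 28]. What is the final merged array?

Merging process:

Compare 13 vs 1: take 1 from right. Merged: [1]
Compare 13 vs 5: take 5 from right. Merged: [1, 5]
Compare 13 vs 15: take 13 from left. Merged: [1, 5, 13]
Compare 20 vs 15: take 15 from right. Merged: [1, 5, 13, 15]
Compare 20 vs 22: take 20 from left. Merged: [1, 5, 13, 15, 20]
Compare 22 vs 22: take 22 from left. Merged: [1, 5, 13, 15, 20, 22]
Compare 40 vs 22: take 22 from right. Merged: [1, 5, 13, 15, 20, 22, 22]
Compare 40 vs 24: take 24 from right. Merged: [1, 5, 13, 15, 20, 22, 22, 24]
Compare 40 vs 28: take 28 from right. Merged: [1, 5, 13, 15, 20, 22, 22, 24, 28]
Append remaining from left: [40, 40]. Merged: [1, 5, 13, 15, 20, 22, 22, 24, 28, 40, 40]

Final merged array: [1, 5, 13, 15, 20, 22, 22, 24, 28, 40, 40]
Total comparisons: 9

The merged array is [1, 5, 13, 15, 20, 22, 22, 24, 28, 40, 40], requiring 9 comparisons. The merge step runs in O(n) time where n is the total number of elements.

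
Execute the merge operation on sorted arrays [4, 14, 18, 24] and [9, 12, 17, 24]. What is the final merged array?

Merging process:

Compare 4 vs 9: take 4 from left. Merged: [4]
Compare 14 vs 9: take 9 from right. Merged: [4, 9]
Compare 14 vs 12: take 12 from right. Merged: [4, 9, 12]
Compare 14 vs 17: take 14 from left. Merged: [4, 9, 12, 14]
Compare 18 vs 17: take 17 from right. Merged: [4, 9, 12, 14, 17]
Compare 18 vs 24: take 18 from left. Merged: [4, 9, 12, 14, 17, 18]
Compare 24 vs 24: take 24 from left. Merged: [4, 9, 12, 14, 17, 18, 24]
Append remaining from right: [24]. Merged: [4, 9, 12, 14, 17, 18, 24, 24]

Final merged array: [4, 9, 12, 14, 17, 18, 24, 24]
Total comparisons: 7

The merged array is [4, 9, 12, 14, 17, 18, 24, 24], requiring 7 comparisons. The merge step runs in O(n) time where n is the total number of elements.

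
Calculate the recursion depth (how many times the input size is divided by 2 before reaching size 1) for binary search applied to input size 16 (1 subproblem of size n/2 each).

For divide and conquer with division factor 2:

Problem sizes at each level:
Level 0: 16
Level 1: 8
Level 2: 4
Level 3: 2
Level 4: 1

The root is level 0 and the size-1 base case is level 4 (the tree spans levels 0 through 4, i.e. 5 levels counting the root), so the depth is the number of divisions: log_2(16) = 4

The recursion tree depth is log_2(16) = 4. At each level, the problem size is divided by 2, so it takes 4 divisions to reduce to a base case of size 1. The algorithm makes 1 recursive call at each level.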